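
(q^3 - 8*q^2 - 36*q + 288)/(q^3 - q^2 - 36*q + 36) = (q - 8)/(q - 1)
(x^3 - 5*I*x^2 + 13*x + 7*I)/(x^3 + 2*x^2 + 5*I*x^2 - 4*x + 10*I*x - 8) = (x^2 - 6*I*x + 7)/(x^2 + x*(2 + 4*I) + 8*I)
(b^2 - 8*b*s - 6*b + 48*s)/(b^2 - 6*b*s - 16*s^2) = (b - 6)/(b + 2*s)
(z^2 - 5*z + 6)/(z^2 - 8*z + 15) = (z - 2)/(z - 5)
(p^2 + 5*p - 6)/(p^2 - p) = (p + 6)/p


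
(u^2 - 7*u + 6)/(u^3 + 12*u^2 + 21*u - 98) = (u^2 - 7*u + 6)/(u^3 + 12*u^2 + 21*u - 98)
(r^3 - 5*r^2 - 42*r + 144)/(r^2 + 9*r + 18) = (r^2 - 11*r + 24)/(r + 3)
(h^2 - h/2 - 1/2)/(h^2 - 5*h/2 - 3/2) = (h - 1)/(h - 3)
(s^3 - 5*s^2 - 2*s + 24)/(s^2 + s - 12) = (s^2 - 2*s - 8)/(s + 4)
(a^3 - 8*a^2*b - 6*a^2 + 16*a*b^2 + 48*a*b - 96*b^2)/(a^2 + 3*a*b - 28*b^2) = (a^2 - 4*a*b - 6*a + 24*b)/(a + 7*b)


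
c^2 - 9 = (c - 3)*(c + 3)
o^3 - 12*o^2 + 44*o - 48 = (o - 6)*(o - 4)*(o - 2)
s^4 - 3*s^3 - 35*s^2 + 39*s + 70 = (s - 7)*(s - 2)*(s + 1)*(s + 5)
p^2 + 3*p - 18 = (p - 3)*(p + 6)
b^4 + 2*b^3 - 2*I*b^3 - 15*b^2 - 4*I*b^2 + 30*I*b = b*(b - 3)*(b + 5)*(b - 2*I)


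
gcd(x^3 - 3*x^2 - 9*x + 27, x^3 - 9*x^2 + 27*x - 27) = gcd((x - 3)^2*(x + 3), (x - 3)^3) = x^2 - 6*x + 9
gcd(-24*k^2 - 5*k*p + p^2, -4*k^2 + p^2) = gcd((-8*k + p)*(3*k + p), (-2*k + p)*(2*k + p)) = 1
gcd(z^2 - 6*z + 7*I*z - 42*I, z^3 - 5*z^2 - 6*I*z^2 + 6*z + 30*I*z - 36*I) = 1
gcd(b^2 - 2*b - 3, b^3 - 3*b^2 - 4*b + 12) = b - 3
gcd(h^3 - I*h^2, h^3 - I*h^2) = h^3 - I*h^2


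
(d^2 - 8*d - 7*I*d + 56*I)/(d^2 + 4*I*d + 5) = (d^2 - 8*d - 7*I*d + 56*I)/(d^2 + 4*I*d + 5)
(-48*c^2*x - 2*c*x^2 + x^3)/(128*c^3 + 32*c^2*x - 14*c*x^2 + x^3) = x*(6*c + x)/(-16*c^2 - 6*c*x + x^2)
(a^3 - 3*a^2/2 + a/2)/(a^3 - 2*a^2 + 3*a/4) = 2*(a - 1)/(2*a - 3)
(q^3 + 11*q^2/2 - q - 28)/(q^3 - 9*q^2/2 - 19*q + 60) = (2*q^2 + 3*q - 14)/(2*q^2 - 17*q + 30)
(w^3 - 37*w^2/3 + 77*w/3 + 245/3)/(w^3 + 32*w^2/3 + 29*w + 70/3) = (w^2 - 14*w + 49)/(w^2 + 9*w + 14)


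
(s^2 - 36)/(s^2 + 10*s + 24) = (s - 6)/(s + 4)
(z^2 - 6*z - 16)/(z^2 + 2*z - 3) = (z^2 - 6*z - 16)/(z^2 + 2*z - 3)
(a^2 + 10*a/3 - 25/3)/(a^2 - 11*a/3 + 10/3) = (a + 5)/(a - 2)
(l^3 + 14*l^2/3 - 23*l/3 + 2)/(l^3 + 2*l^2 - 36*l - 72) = (3*l^2 - 4*l + 1)/(3*(l^2 - 4*l - 12))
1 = 1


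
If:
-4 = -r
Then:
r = 4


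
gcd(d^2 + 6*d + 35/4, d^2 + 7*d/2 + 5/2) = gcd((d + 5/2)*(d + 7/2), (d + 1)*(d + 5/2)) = d + 5/2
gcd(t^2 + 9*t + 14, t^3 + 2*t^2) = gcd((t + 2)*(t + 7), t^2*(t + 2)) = t + 2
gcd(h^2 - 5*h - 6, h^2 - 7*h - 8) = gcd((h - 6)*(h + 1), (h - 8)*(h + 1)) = h + 1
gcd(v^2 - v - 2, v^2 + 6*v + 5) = v + 1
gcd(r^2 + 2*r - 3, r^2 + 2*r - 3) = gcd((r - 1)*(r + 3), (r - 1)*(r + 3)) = r^2 + 2*r - 3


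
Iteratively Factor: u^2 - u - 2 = (u - 2)*(u + 1)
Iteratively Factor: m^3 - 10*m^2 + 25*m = (m - 5)*(m^2 - 5*m) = m*(m - 5)*(m - 5)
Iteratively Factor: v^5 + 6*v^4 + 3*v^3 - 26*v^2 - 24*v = (v)*(v^4 + 6*v^3 + 3*v^2 - 26*v - 24) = v*(v + 3)*(v^3 + 3*v^2 - 6*v - 8) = v*(v - 2)*(v + 3)*(v^2 + 5*v + 4) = v*(v - 2)*(v + 1)*(v + 3)*(v + 4)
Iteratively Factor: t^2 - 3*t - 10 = (t + 2)*(t - 5)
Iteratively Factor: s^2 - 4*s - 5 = (s - 5)*(s + 1)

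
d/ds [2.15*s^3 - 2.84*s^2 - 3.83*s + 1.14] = 6.45*s^2 - 5.68*s - 3.83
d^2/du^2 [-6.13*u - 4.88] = 0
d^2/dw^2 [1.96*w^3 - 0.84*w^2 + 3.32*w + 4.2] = 11.76*w - 1.68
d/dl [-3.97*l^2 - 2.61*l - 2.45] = -7.94*l - 2.61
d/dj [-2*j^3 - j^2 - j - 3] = -6*j^2 - 2*j - 1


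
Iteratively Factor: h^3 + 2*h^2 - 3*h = (h)*(h^2 + 2*h - 3) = h*(h - 1)*(h + 3)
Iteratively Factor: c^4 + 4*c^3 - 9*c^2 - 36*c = (c + 3)*(c^3 + c^2 - 12*c) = c*(c + 3)*(c^2 + c - 12) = c*(c - 3)*(c + 3)*(c + 4)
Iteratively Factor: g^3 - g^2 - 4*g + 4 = (g - 1)*(g^2 - 4) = (g - 2)*(g - 1)*(g + 2)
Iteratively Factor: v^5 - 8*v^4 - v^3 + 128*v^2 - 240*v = (v - 3)*(v^4 - 5*v^3 - 16*v^2 + 80*v) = (v - 5)*(v - 3)*(v^3 - 16*v) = (v - 5)*(v - 4)*(v - 3)*(v^2 + 4*v) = v*(v - 5)*(v - 4)*(v - 3)*(v + 4)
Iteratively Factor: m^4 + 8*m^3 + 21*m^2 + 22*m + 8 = (m + 1)*(m^3 + 7*m^2 + 14*m + 8) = (m + 1)*(m + 4)*(m^2 + 3*m + 2) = (m + 1)*(m + 2)*(m + 4)*(m + 1)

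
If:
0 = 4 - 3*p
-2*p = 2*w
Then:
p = 4/3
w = -4/3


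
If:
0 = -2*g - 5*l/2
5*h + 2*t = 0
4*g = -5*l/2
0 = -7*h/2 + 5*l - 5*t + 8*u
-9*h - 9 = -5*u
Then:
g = 0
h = -8/13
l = 0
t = 20/13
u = 9/13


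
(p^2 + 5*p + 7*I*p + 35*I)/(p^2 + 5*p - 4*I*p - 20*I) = (p + 7*I)/(p - 4*I)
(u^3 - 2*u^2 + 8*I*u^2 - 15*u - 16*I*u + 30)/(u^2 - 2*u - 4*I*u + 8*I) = (u^2 + 8*I*u - 15)/(u - 4*I)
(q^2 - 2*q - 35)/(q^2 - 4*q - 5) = (-q^2 + 2*q + 35)/(-q^2 + 4*q + 5)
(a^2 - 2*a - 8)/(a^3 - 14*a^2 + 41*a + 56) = (a^2 - 2*a - 8)/(a^3 - 14*a^2 + 41*a + 56)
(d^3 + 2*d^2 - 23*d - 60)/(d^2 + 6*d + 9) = (d^2 - d - 20)/(d + 3)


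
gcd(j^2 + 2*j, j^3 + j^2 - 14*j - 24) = j + 2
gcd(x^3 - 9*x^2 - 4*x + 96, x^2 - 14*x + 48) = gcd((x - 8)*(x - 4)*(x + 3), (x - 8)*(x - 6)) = x - 8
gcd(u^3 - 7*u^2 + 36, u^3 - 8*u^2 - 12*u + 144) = u - 6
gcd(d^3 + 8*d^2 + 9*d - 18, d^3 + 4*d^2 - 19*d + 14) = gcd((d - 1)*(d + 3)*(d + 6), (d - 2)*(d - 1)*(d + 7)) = d - 1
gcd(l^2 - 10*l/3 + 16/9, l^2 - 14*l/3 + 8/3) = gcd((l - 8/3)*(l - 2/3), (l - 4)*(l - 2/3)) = l - 2/3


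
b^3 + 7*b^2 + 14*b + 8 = (b + 1)*(b + 2)*(b + 4)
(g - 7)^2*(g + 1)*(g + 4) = g^4 - 9*g^3 - 17*g^2 + 189*g + 196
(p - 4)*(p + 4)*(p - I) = p^3 - I*p^2 - 16*p + 16*I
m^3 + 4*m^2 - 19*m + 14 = (m - 2)*(m - 1)*(m + 7)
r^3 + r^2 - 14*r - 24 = (r - 4)*(r + 2)*(r + 3)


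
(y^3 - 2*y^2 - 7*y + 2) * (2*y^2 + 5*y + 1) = 2*y^5 + y^4 - 23*y^3 - 33*y^2 + 3*y + 2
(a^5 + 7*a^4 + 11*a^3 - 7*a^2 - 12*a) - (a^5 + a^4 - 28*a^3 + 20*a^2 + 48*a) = 6*a^4 + 39*a^3 - 27*a^2 - 60*a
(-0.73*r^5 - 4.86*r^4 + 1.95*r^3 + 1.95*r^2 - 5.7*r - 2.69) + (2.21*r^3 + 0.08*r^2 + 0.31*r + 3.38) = -0.73*r^5 - 4.86*r^4 + 4.16*r^3 + 2.03*r^2 - 5.39*r + 0.69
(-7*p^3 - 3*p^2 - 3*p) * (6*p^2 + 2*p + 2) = -42*p^5 - 32*p^4 - 38*p^3 - 12*p^2 - 6*p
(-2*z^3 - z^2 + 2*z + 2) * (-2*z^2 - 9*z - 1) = 4*z^5 + 20*z^4 + 7*z^3 - 21*z^2 - 20*z - 2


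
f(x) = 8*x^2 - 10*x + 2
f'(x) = 16*x - 10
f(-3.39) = 127.84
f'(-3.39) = -64.24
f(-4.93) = 245.74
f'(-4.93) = -88.88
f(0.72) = -1.05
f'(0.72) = 1.52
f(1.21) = 1.61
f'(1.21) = 9.36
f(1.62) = 6.80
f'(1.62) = 15.92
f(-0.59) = 10.68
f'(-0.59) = -19.44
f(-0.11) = 3.20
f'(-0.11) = -11.76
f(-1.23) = 26.40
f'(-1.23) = -29.68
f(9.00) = 560.00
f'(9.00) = 134.00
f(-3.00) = 104.00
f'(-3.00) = -58.00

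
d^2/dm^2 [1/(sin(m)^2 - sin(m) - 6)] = (4*sin(m)^4 - 3*sin(m)^3 + 19*sin(m)^2 - 14)/(sin(m) + cos(m)^2 + 5)^3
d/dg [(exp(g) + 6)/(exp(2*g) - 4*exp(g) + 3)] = (-2*(exp(g) - 2)*(exp(g) + 6) + exp(2*g) - 4*exp(g) + 3)*exp(g)/(exp(2*g) - 4*exp(g) + 3)^2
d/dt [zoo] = 0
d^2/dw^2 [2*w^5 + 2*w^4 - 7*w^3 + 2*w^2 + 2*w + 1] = 40*w^3 + 24*w^2 - 42*w + 4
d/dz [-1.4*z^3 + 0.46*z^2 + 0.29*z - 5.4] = -4.2*z^2 + 0.92*z + 0.29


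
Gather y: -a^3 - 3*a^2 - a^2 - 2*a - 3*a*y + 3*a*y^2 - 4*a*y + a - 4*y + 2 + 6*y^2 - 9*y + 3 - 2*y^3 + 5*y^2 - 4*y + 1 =-a^3 - 4*a^2 - a - 2*y^3 + y^2*(3*a + 11) + y*(-7*a - 17) + 6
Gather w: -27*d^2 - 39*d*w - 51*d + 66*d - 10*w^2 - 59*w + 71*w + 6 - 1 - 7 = -27*d^2 + 15*d - 10*w^2 + w*(12 - 39*d) - 2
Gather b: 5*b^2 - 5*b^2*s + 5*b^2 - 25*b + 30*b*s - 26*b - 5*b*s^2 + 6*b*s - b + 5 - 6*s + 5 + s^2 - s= b^2*(10 - 5*s) + b*(-5*s^2 + 36*s - 52) + s^2 - 7*s + 10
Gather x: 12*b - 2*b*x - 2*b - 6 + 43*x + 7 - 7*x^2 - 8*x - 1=10*b - 7*x^2 + x*(35 - 2*b)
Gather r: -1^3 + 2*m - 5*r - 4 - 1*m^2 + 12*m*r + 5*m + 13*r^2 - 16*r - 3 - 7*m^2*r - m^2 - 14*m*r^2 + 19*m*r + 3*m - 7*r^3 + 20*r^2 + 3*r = -2*m^2 + 10*m - 7*r^3 + r^2*(33 - 14*m) + r*(-7*m^2 + 31*m - 18) - 8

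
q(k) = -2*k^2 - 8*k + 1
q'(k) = -4*k - 8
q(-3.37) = 5.25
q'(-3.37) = 5.48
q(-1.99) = 9.00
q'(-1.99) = -0.04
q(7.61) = -175.70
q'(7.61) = -38.44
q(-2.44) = 8.61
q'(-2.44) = 1.76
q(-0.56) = 4.85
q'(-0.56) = -5.76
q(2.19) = -26.11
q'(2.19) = -16.76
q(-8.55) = -76.80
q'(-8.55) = 26.20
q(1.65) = -17.64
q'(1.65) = -14.60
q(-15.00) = -329.00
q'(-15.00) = 52.00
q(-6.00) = -23.00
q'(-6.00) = 16.00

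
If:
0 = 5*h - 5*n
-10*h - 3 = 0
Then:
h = -3/10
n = -3/10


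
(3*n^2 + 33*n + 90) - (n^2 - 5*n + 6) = 2*n^2 + 38*n + 84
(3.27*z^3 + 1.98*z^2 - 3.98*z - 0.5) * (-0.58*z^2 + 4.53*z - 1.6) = -1.8966*z^5 + 13.6647*z^4 + 6.0458*z^3 - 20.9074*z^2 + 4.103*z + 0.8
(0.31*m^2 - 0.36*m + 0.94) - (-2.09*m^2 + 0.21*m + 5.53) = 2.4*m^2 - 0.57*m - 4.59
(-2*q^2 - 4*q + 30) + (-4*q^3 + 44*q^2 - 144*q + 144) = -4*q^3 + 42*q^2 - 148*q + 174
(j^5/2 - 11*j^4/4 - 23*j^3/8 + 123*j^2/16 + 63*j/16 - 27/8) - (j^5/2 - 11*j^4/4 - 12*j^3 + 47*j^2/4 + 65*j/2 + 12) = 73*j^3/8 - 65*j^2/16 - 457*j/16 - 123/8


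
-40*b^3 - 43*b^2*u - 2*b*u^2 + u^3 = (-8*b + u)*(b + u)*(5*b + u)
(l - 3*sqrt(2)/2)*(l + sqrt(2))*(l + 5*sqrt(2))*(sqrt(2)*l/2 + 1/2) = sqrt(2)*l^4/2 + 5*l^3 - 7*sqrt(2)*l^2/4 - 19*l - 15*sqrt(2)/2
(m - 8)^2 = m^2 - 16*m + 64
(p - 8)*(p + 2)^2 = p^3 - 4*p^2 - 28*p - 32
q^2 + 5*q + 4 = (q + 1)*(q + 4)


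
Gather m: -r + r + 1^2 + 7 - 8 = 0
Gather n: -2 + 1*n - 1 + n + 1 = 2*n - 2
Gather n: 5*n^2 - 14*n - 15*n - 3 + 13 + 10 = 5*n^2 - 29*n + 20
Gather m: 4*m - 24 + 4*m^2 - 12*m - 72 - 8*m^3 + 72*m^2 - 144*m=-8*m^3 + 76*m^2 - 152*m - 96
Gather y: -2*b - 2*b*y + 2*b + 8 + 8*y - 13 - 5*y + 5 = y*(3 - 2*b)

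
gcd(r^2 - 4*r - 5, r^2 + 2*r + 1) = r + 1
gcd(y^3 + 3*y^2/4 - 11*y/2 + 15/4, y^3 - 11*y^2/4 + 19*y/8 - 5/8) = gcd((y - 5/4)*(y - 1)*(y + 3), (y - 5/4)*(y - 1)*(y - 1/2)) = y^2 - 9*y/4 + 5/4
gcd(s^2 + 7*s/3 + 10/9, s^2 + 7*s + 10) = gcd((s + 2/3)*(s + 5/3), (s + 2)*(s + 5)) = 1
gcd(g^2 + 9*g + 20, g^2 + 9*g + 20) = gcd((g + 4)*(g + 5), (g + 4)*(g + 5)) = g^2 + 9*g + 20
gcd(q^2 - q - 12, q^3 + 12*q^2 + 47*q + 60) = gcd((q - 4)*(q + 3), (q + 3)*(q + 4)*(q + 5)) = q + 3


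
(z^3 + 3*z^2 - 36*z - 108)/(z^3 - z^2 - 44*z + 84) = (z^2 + 9*z + 18)/(z^2 + 5*z - 14)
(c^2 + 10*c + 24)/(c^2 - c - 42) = (c + 4)/(c - 7)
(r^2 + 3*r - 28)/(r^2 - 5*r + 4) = (r + 7)/(r - 1)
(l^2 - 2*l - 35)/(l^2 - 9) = (l^2 - 2*l - 35)/(l^2 - 9)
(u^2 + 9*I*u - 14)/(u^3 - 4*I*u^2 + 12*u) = (u + 7*I)/(u*(u - 6*I))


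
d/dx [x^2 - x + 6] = 2*x - 1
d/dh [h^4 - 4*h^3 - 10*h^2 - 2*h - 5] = 4*h^3 - 12*h^2 - 20*h - 2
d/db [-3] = 0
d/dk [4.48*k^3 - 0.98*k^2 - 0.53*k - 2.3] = 13.44*k^2 - 1.96*k - 0.53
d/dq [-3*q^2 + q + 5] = 1 - 6*q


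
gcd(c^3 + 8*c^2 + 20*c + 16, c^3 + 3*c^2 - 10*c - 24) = c^2 + 6*c + 8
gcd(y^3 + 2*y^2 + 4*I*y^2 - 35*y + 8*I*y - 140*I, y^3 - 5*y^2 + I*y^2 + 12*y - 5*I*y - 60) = y^2 + y*(-5 + 4*I) - 20*I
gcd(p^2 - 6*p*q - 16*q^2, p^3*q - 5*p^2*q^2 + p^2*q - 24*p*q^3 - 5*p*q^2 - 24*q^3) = p - 8*q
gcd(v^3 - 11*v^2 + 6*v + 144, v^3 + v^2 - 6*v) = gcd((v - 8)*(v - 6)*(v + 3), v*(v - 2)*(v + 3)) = v + 3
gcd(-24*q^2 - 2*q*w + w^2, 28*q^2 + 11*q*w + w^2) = 4*q + w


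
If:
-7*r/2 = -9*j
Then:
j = 7*r/18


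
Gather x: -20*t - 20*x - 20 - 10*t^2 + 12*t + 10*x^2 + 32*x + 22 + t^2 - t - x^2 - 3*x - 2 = -9*t^2 - 9*t + 9*x^2 + 9*x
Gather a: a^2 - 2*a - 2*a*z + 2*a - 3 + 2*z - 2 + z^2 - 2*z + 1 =a^2 - 2*a*z + z^2 - 4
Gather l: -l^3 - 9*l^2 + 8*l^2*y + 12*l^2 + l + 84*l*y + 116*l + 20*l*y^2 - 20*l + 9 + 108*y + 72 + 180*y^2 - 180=-l^3 + l^2*(8*y + 3) + l*(20*y^2 + 84*y + 97) + 180*y^2 + 108*y - 99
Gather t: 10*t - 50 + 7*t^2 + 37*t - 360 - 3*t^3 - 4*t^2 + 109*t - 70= -3*t^3 + 3*t^2 + 156*t - 480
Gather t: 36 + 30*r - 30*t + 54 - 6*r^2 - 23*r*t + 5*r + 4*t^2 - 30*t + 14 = -6*r^2 + 35*r + 4*t^2 + t*(-23*r - 60) + 104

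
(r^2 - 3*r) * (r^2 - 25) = r^4 - 3*r^3 - 25*r^2 + 75*r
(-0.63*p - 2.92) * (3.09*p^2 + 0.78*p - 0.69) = -1.9467*p^3 - 9.5142*p^2 - 1.8429*p + 2.0148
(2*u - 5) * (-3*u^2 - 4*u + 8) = -6*u^3 + 7*u^2 + 36*u - 40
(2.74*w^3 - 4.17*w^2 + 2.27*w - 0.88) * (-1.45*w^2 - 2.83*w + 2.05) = -3.973*w^5 - 1.7077*w^4 + 14.1266*w^3 - 13.6966*w^2 + 7.1439*w - 1.804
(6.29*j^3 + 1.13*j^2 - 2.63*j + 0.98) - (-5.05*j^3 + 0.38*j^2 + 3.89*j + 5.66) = 11.34*j^3 + 0.75*j^2 - 6.52*j - 4.68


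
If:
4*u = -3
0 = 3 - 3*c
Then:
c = 1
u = -3/4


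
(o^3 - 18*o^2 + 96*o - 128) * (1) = o^3 - 18*o^2 + 96*o - 128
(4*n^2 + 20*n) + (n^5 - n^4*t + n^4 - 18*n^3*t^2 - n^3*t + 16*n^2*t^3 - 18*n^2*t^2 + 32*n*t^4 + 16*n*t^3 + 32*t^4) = n^5 - n^4*t + n^4 - 18*n^3*t^2 - n^3*t + 16*n^2*t^3 - 18*n^2*t^2 + 4*n^2 + 32*n*t^4 + 16*n*t^3 + 20*n + 32*t^4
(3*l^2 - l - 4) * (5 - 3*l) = -9*l^3 + 18*l^2 + 7*l - 20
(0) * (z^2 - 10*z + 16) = 0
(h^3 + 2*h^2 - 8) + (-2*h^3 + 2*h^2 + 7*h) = -h^3 + 4*h^2 + 7*h - 8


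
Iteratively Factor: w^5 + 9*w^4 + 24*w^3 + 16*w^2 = (w + 1)*(w^4 + 8*w^3 + 16*w^2) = (w + 1)*(w + 4)*(w^3 + 4*w^2) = w*(w + 1)*(w + 4)*(w^2 + 4*w) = w*(w + 1)*(w + 4)^2*(w)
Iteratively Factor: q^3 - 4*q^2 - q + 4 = (q - 4)*(q^2 - 1) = (q - 4)*(q - 1)*(q + 1)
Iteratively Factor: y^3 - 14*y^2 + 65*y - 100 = (y - 4)*(y^2 - 10*y + 25) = (y - 5)*(y - 4)*(y - 5)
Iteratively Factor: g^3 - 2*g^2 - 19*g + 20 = (g + 4)*(g^2 - 6*g + 5) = (g - 5)*(g + 4)*(g - 1)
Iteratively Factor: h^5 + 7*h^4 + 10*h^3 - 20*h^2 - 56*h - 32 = (h + 2)*(h^4 + 5*h^3 - 20*h - 16) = (h - 2)*(h + 2)*(h^3 + 7*h^2 + 14*h + 8) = (h - 2)*(h + 2)^2*(h^2 + 5*h + 4) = (h - 2)*(h + 2)^2*(h + 4)*(h + 1)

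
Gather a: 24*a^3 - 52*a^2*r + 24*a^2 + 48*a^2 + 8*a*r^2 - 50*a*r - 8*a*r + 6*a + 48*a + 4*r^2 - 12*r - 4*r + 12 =24*a^3 + a^2*(72 - 52*r) + a*(8*r^2 - 58*r + 54) + 4*r^2 - 16*r + 12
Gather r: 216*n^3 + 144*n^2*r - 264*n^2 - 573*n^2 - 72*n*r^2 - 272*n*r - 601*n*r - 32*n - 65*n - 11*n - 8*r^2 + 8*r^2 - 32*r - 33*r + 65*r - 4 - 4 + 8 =216*n^3 - 837*n^2 - 72*n*r^2 - 108*n + r*(144*n^2 - 873*n)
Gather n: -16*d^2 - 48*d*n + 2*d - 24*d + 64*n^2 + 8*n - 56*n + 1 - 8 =-16*d^2 - 22*d + 64*n^2 + n*(-48*d - 48) - 7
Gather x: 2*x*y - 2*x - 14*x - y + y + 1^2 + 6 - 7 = x*(2*y - 16)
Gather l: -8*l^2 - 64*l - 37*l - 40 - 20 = -8*l^2 - 101*l - 60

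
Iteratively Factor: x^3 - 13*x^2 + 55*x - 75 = (x - 3)*(x^2 - 10*x + 25) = (x - 5)*(x - 3)*(x - 5)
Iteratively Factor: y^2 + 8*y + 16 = (y + 4)*(y + 4)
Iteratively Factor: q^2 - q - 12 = (q - 4)*(q + 3)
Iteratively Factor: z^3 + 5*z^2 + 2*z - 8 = (z + 4)*(z^2 + z - 2) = (z + 2)*(z + 4)*(z - 1)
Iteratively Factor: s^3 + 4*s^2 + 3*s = (s)*(s^2 + 4*s + 3) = s*(s + 1)*(s + 3)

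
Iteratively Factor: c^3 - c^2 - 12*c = (c - 4)*(c^2 + 3*c) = c*(c - 4)*(c + 3)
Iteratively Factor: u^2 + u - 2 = (u - 1)*(u + 2)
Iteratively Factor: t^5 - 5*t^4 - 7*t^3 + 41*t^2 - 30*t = (t + 3)*(t^4 - 8*t^3 + 17*t^2 - 10*t) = (t - 2)*(t + 3)*(t^3 - 6*t^2 + 5*t) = (t - 2)*(t - 1)*(t + 3)*(t^2 - 5*t) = (t - 5)*(t - 2)*(t - 1)*(t + 3)*(t)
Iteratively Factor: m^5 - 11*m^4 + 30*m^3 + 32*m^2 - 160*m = (m - 4)*(m^4 - 7*m^3 + 2*m^2 + 40*m) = (m - 4)*(m + 2)*(m^3 - 9*m^2 + 20*m) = (m - 5)*(m - 4)*(m + 2)*(m^2 - 4*m) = (m - 5)*(m - 4)^2*(m + 2)*(m)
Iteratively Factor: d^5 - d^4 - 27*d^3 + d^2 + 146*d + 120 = (d - 5)*(d^4 + 4*d^3 - 7*d^2 - 34*d - 24) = (d - 5)*(d + 4)*(d^3 - 7*d - 6) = (d - 5)*(d - 3)*(d + 4)*(d^2 + 3*d + 2) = (d - 5)*(d - 3)*(d + 2)*(d + 4)*(d + 1)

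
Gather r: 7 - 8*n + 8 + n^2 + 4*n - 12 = n^2 - 4*n + 3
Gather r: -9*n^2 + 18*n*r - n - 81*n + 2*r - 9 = -9*n^2 - 82*n + r*(18*n + 2) - 9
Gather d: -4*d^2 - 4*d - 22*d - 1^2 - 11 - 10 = -4*d^2 - 26*d - 22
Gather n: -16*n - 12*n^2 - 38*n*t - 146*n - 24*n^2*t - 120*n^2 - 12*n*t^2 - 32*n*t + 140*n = n^2*(-24*t - 132) + n*(-12*t^2 - 70*t - 22)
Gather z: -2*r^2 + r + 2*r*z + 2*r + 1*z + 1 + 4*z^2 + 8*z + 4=-2*r^2 + 3*r + 4*z^2 + z*(2*r + 9) + 5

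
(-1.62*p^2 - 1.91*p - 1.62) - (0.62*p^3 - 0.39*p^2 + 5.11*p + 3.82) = -0.62*p^3 - 1.23*p^2 - 7.02*p - 5.44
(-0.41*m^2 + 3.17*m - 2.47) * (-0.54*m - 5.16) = 0.2214*m^3 + 0.4038*m^2 - 15.0234*m + 12.7452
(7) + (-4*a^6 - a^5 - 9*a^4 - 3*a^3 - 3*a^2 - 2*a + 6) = -4*a^6 - a^5 - 9*a^4 - 3*a^3 - 3*a^2 - 2*a + 13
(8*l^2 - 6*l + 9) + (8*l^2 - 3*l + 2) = 16*l^2 - 9*l + 11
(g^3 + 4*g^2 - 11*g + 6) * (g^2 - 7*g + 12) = g^5 - 3*g^4 - 27*g^3 + 131*g^2 - 174*g + 72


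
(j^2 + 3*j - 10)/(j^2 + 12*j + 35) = (j - 2)/(j + 7)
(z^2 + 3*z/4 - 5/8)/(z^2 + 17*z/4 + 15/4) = (z - 1/2)/(z + 3)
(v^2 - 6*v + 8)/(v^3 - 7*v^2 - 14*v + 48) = (v - 4)/(v^2 - 5*v - 24)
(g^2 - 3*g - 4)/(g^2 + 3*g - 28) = (g + 1)/(g + 7)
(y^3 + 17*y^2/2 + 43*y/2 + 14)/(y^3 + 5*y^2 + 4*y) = (y + 7/2)/y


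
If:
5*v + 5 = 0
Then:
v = -1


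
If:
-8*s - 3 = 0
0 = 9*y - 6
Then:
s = -3/8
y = 2/3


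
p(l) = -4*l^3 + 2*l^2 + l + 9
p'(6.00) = -407.00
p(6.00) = -777.00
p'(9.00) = -935.00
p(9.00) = -2736.00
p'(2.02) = -39.88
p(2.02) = -13.79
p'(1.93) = -35.98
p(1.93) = -10.38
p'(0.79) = -3.33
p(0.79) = 9.07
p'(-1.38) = -27.37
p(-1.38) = 21.94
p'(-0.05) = 0.77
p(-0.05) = 8.96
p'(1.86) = -33.08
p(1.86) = -7.96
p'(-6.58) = -544.88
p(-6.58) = 1228.57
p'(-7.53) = -709.53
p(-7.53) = 1822.70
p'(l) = -12*l^2 + 4*l + 1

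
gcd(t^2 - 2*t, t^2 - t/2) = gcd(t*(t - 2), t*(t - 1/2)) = t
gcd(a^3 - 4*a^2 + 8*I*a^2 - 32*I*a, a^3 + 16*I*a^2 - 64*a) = a^2 + 8*I*a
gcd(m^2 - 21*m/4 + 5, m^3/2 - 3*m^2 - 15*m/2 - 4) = 1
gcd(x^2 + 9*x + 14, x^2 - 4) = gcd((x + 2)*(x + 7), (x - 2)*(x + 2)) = x + 2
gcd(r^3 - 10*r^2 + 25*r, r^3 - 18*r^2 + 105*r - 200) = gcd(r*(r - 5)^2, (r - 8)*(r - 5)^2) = r^2 - 10*r + 25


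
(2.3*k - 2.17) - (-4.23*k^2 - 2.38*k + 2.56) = 4.23*k^2 + 4.68*k - 4.73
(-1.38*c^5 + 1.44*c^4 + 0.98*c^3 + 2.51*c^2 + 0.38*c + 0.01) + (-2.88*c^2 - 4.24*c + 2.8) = -1.38*c^5 + 1.44*c^4 + 0.98*c^3 - 0.37*c^2 - 3.86*c + 2.81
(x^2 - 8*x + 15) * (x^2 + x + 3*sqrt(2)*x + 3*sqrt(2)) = x^4 - 7*x^3 + 3*sqrt(2)*x^3 - 21*sqrt(2)*x^2 + 7*x^2 + 15*x + 21*sqrt(2)*x + 45*sqrt(2)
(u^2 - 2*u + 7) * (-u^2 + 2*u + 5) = -u^4 + 4*u^3 - 6*u^2 + 4*u + 35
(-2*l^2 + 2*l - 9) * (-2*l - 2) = 4*l^3 + 14*l + 18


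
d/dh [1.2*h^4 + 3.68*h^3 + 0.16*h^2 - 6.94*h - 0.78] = 4.8*h^3 + 11.04*h^2 + 0.32*h - 6.94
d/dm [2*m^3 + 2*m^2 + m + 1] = 6*m^2 + 4*m + 1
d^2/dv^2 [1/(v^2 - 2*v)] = 2*(-v*(v - 2) + 4*(v - 1)^2)/(v^3*(v - 2)^3)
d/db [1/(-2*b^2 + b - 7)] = (4*b - 1)/(2*b^2 - b + 7)^2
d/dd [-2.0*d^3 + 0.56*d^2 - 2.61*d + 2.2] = -6.0*d^2 + 1.12*d - 2.61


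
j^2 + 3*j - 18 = (j - 3)*(j + 6)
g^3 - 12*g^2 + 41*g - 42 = (g - 7)*(g - 3)*(g - 2)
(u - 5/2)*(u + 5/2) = u^2 - 25/4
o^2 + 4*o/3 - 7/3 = (o - 1)*(o + 7/3)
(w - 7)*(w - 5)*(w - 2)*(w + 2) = w^4 - 12*w^3 + 31*w^2 + 48*w - 140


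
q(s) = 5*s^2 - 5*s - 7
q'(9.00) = 85.00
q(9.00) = 353.00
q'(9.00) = 85.00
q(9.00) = 353.00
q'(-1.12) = -16.20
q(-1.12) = 4.87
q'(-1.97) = -24.70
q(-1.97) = 22.25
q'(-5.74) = -62.40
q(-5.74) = 186.44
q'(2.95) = 24.50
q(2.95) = 21.76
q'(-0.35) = -8.50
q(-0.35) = -4.64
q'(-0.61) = -11.10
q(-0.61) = -2.09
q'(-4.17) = -46.70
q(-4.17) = 100.79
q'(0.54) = 0.40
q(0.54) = -8.24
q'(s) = 10*s - 5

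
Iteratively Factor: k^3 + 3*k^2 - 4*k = (k + 4)*(k^2 - k) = (k - 1)*(k + 4)*(k)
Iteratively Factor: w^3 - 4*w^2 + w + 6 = (w + 1)*(w^2 - 5*w + 6) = (w - 3)*(w + 1)*(w - 2)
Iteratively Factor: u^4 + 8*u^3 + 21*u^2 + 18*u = (u + 3)*(u^3 + 5*u^2 + 6*u) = (u + 3)^2*(u^2 + 2*u) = u*(u + 3)^2*(u + 2)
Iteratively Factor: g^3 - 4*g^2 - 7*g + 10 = (g - 1)*(g^2 - 3*g - 10) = (g - 5)*(g - 1)*(g + 2)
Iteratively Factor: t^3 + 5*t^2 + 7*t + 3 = (t + 1)*(t^2 + 4*t + 3) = (t + 1)^2*(t + 3)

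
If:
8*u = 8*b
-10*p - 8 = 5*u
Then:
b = u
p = -u/2 - 4/5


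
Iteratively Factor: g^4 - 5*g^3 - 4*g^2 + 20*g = (g + 2)*(g^3 - 7*g^2 + 10*g) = (g - 5)*(g + 2)*(g^2 - 2*g) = g*(g - 5)*(g + 2)*(g - 2)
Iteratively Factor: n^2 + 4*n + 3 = (n + 1)*(n + 3)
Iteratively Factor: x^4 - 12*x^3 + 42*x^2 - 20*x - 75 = (x + 1)*(x^3 - 13*x^2 + 55*x - 75) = (x - 5)*(x + 1)*(x^2 - 8*x + 15) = (x - 5)^2*(x + 1)*(x - 3)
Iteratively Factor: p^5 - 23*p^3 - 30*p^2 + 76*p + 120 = (p + 2)*(p^4 - 2*p^3 - 19*p^2 + 8*p + 60) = (p + 2)*(p + 3)*(p^3 - 5*p^2 - 4*p + 20) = (p - 2)*(p + 2)*(p + 3)*(p^2 - 3*p - 10) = (p - 2)*(p + 2)^2*(p + 3)*(p - 5)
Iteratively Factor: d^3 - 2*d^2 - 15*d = (d - 5)*(d^2 + 3*d) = d*(d - 5)*(d + 3)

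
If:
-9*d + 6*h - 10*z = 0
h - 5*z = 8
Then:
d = 20*z/9 + 16/3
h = 5*z + 8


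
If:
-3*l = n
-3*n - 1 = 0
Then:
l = 1/9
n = -1/3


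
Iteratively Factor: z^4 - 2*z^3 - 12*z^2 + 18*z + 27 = (z + 1)*(z^3 - 3*z^2 - 9*z + 27) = (z - 3)*(z + 1)*(z^2 - 9) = (z - 3)*(z + 1)*(z + 3)*(z - 3)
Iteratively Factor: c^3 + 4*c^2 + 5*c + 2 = (c + 1)*(c^2 + 3*c + 2) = (c + 1)^2*(c + 2)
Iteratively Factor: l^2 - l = (l)*(l - 1)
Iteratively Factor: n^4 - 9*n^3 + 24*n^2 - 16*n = (n - 4)*(n^3 - 5*n^2 + 4*n) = (n - 4)*(n - 1)*(n^2 - 4*n) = (n - 4)^2*(n - 1)*(n)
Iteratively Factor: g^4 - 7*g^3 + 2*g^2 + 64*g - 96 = (g - 4)*(g^3 - 3*g^2 - 10*g + 24) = (g - 4)^2*(g^2 + g - 6) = (g - 4)^2*(g - 2)*(g + 3)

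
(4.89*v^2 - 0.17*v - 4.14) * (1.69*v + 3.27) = 8.2641*v^3 + 15.703*v^2 - 7.5525*v - 13.5378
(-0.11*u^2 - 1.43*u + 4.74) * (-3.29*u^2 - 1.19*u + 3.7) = 0.3619*u^4 + 4.8356*u^3 - 14.2999*u^2 - 10.9316*u + 17.538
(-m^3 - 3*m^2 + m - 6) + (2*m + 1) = -m^3 - 3*m^2 + 3*m - 5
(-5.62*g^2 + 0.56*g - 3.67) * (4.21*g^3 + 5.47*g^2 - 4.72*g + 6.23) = -23.6602*g^5 - 28.3838*g^4 + 14.1389*g^3 - 57.7307*g^2 + 20.8112*g - 22.8641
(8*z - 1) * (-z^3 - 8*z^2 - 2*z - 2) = -8*z^4 - 63*z^3 - 8*z^2 - 14*z + 2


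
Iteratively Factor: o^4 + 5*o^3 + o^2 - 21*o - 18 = (o + 3)*(o^3 + 2*o^2 - 5*o - 6) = (o - 2)*(o + 3)*(o^2 + 4*o + 3) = (o - 2)*(o + 3)^2*(o + 1)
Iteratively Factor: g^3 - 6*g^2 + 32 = (g - 4)*(g^2 - 2*g - 8) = (g - 4)^2*(g + 2)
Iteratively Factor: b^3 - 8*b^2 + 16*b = (b - 4)*(b^2 - 4*b) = b*(b - 4)*(b - 4)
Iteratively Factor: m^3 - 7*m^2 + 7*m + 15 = (m + 1)*(m^2 - 8*m + 15) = (m - 5)*(m + 1)*(m - 3)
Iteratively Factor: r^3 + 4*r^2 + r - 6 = (r - 1)*(r^2 + 5*r + 6) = (r - 1)*(r + 3)*(r + 2)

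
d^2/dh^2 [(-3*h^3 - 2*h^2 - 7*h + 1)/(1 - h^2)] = 2*(10*h^3 + 3*h^2 + 30*h + 1)/(h^6 - 3*h^4 + 3*h^2 - 1)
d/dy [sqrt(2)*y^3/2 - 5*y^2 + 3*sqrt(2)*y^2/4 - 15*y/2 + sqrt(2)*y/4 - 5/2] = 3*sqrt(2)*y^2/2 - 10*y + 3*sqrt(2)*y/2 - 15/2 + sqrt(2)/4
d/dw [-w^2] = -2*w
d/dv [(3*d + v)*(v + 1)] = 3*d + 2*v + 1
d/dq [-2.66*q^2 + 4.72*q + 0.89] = 4.72 - 5.32*q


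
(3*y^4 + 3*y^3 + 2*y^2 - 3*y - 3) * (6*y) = 18*y^5 + 18*y^4 + 12*y^3 - 18*y^2 - 18*y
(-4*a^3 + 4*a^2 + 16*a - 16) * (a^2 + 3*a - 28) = -4*a^5 - 8*a^4 + 140*a^3 - 80*a^2 - 496*a + 448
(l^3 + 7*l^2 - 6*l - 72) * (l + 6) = l^4 + 13*l^3 + 36*l^2 - 108*l - 432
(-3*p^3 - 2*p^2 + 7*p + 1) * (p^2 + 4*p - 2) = -3*p^5 - 14*p^4 + 5*p^3 + 33*p^2 - 10*p - 2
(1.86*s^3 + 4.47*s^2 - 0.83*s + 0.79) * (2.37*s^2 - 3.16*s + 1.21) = 4.4082*s^5 + 4.7163*s^4 - 13.8417*s^3 + 9.9038*s^2 - 3.5007*s + 0.9559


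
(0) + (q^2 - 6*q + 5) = q^2 - 6*q + 5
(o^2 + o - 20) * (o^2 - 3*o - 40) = o^4 - 2*o^3 - 63*o^2 + 20*o + 800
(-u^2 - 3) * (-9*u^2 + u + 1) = 9*u^4 - u^3 + 26*u^2 - 3*u - 3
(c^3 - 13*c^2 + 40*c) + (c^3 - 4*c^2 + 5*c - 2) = 2*c^3 - 17*c^2 + 45*c - 2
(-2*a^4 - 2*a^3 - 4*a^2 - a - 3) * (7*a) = -14*a^5 - 14*a^4 - 28*a^3 - 7*a^2 - 21*a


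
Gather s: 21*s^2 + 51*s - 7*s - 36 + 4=21*s^2 + 44*s - 32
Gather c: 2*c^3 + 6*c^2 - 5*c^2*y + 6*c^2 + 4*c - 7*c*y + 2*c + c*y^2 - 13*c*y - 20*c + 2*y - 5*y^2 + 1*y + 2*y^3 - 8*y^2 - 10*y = 2*c^3 + c^2*(12 - 5*y) + c*(y^2 - 20*y - 14) + 2*y^3 - 13*y^2 - 7*y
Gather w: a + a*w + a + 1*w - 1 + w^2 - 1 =2*a + w^2 + w*(a + 1) - 2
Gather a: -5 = -5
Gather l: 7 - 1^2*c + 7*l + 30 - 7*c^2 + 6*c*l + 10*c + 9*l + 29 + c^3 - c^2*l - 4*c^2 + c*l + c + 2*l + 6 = c^3 - 11*c^2 + 10*c + l*(-c^2 + 7*c + 18) + 72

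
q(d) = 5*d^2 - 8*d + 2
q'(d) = 10*d - 8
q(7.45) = 219.91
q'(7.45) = 66.50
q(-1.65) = 28.81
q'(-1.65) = -24.50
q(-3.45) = 89.11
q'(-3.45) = -42.50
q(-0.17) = 3.50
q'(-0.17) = -9.70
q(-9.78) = 558.48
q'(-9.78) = -105.80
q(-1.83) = 33.38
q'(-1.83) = -26.30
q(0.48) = -0.69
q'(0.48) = -3.20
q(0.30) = 0.05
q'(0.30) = -5.00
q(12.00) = 626.00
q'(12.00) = 112.00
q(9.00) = 335.00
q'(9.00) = 82.00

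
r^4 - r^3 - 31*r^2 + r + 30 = (r - 6)*(r - 1)*(r + 1)*(r + 5)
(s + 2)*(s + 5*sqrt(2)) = s^2 + 2*s + 5*sqrt(2)*s + 10*sqrt(2)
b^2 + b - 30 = (b - 5)*(b + 6)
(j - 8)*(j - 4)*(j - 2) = j^3 - 14*j^2 + 56*j - 64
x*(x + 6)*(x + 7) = x^3 + 13*x^2 + 42*x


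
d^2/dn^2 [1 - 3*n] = 0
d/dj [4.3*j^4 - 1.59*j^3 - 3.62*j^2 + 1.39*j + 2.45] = 17.2*j^3 - 4.77*j^2 - 7.24*j + 1.39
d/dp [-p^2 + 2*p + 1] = 2 - 2*p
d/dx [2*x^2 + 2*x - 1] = 4*x + 2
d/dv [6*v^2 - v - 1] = 12*v - 1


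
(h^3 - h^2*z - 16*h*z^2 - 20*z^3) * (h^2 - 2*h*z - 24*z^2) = h^5 - 3*h^4*z - 38*h^3*z^2 + 36*h^2*z^3 + 424*h*z^4 + 480*z^5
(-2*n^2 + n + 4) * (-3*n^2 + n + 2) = 6*n^4 - 5*n^3 - 15*n^2 + 6*n + 8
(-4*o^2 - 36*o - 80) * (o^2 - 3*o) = -4*o^4 - 24*o^3 + 28*o^2 + 240*o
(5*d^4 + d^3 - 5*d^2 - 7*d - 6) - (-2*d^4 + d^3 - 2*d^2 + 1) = 7*d^4 - 3*d^2 - 7*d - 7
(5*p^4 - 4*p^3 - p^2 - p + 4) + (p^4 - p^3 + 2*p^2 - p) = 6*p^4 - 5*p^3 + p^2 - 2*p + 4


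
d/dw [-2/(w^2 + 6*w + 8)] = 4*(w + 3)/(w^2 + 6*w + 8)^2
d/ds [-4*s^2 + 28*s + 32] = 28 - 8*s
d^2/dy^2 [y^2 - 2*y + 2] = 2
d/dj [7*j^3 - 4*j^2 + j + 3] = 21*j^2 - 8*j + 1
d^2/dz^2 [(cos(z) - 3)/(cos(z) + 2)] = 5*(cos(z)^2 - 2*cos(z) - 2)/(cos(z) + 2)^3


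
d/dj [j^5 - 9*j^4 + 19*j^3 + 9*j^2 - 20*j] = 5*j^4 - 36*j^3 + 57*j^2 + 18*j - 20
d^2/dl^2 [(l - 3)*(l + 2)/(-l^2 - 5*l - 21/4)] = 24*(32*l^3 + 180*l^2 + 396*l + 345)/(64*l^6 + 960*l^5 + 5808*l^4 + 18080*l^3 + 30492*l^2 + 26460*l + 9261)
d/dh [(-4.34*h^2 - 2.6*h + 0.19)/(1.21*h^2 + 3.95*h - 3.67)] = (-13.997*h^2 + 31.3958*h + 8.7915)/(1.4641*h^4 + 9.559*h^3 + 6.7211*h^2 - 28.993*h + 13.4689)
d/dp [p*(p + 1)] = 2*p + 1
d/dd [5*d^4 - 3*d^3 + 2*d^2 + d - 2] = 20*d^3 - 9*d^2 + 4*d + 1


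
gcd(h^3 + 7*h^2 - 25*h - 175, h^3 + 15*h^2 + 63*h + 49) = h + 7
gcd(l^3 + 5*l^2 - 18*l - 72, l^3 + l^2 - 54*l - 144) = l^2 + 9*l + 18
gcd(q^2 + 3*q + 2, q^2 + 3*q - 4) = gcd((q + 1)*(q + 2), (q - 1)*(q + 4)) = 1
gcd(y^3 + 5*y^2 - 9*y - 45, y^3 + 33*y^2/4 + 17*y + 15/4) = y^2 + 8*y + 15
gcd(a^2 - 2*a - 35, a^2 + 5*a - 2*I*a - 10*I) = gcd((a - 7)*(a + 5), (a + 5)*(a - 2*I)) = a + 5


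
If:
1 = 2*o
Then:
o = 1/2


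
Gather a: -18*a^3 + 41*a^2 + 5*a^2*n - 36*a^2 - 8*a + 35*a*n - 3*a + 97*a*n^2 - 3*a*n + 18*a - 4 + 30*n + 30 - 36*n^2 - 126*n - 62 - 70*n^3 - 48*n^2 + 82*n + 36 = -18*a^3 + a^2*(5*n + 5) + a*(97*n^2 + 32*n + 7) - 70*n^3 - 84*n^2 - 14*n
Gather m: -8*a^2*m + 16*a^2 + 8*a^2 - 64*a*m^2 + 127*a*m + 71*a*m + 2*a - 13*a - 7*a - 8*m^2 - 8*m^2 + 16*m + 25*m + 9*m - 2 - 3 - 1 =24*a^2 - 18*a + m^2*(-64*a - 16) + m*(-8*a^2 + 198*a + 50) - 6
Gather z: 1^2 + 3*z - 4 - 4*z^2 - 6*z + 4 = -4*z^2 - 3*z + 1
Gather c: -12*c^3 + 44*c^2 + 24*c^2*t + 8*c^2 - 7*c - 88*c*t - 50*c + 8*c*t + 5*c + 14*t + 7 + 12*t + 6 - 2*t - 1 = -12*c^3 + c^2*(24*t + 52) + c*(-80*t - 52) + 24*t + 12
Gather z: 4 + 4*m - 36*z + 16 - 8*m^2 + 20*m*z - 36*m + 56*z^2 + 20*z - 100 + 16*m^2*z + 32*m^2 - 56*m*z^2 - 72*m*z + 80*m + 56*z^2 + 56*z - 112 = 24*m^2 + 48*m + z^2*(112 - 56*m) + z*(16*m^2 - 52*m + 40) - 192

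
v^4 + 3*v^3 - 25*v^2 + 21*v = v*(v - 3)*(v - 1)*(v + 7)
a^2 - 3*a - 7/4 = (a - 7/2)*(a + 1/2)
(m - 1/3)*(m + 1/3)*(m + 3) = m^3 + 3*m^2 - m/9 - 1/3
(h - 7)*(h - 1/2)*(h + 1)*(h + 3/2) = h^4 - 5*h^3 - 55*h^2/4 - 5*h/2 + 21/4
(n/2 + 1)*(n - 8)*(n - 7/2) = n^3/2 - 19*n^2/4 + 5*n/2 + 28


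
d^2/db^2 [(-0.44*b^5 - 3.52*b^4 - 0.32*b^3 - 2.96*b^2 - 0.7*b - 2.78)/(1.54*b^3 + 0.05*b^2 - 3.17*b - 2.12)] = (-2.08700799999999*b^9 - 0.20327999999995*b^8 + 12.881352*b^7 - 41.514176*b^6 - 137.157504*b^5 - 477.380904*b^4 - 571.037396*b^3 - 150.66678*b^2 - 60.887532*b - 73.659532)/(3.652264*b^9 + 0.35574*b^8 - 22.542366*b^7 - 16.547791*b^6 + 45.422703*b^5 + 63.587931*b^4 - 9.074765*b^3 - 63.236844*b^2 - 42.741744*b - 9.528128)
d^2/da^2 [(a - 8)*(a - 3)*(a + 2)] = 6*a - 18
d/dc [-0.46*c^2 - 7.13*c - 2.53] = -0.92*c - 7.13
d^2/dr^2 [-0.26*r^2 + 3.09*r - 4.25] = -0.520000000000000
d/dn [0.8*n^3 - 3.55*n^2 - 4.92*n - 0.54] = 2.4*n^2 - 7.1*n - 4.92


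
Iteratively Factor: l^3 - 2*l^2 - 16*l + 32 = (l - 2)*(l^2 - 16) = (l - 4)*(l - 2)*(l + 4)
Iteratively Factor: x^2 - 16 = (x + 4)*(x - 4)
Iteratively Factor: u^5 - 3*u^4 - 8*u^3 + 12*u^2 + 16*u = (u - 4)*(u^4 + u^3 - 4*u^2 - 4*u) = (u - 4)*(u + 2)*(u^3 - u^2 - 2*u) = (u - 4)*(u + 1)*(u + 2)*(u^2 - 2*u) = (u - 4)*(u - 2)*(u + 1)*(u + 2)*(u)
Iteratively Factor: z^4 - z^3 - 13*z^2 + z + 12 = (z - 1)*(z^3 - 13*z - 12) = (z - 1)*(z + 3)*(z^2 - 3*z - 4) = (z - 4)*(z - 1)*(z + 3)*(z + 1)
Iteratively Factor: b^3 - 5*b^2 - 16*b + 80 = (b - 5)*(b^2 - 16) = (b - 5)*(b + 4)*(b - 4)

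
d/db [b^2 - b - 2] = 2*b - 1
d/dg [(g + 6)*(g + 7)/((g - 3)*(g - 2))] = 18*(-g^2 - 4*g + 16)/(g^4 - 10*g^3 + 37*g^2 - 60*g + 36)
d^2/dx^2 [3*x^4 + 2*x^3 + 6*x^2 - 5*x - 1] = 36*x^2 + 12*x + 12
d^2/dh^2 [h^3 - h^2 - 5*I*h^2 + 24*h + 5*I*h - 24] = 6*h - 2 - 10*I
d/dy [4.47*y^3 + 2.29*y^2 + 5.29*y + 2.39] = 13.41*y^2 + 4.58*y + 5.29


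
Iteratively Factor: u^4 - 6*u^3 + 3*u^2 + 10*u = (u + 1)*(u^3 - 7*u^2 + 10*u) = (u - 5)*(u + 1)*(u^2 - 2*u) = (u - 5)*(u - 2)*(u + 1)*(u)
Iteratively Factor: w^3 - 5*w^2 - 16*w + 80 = (w - 4)*(w^2 - w - 20) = (w - 5)*(w - 4)*(w + 4)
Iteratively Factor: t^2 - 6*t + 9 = (t - 3)*(t - 3)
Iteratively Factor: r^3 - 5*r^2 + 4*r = (r - 4)*(r^2 - r) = (r - 4)*(r - 1)*(r)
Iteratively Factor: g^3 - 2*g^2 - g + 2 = (g - 1)*(g^2 - g - 2) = (g - 2)*(g - 1)*(g + 1)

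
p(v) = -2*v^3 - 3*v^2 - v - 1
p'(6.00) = -253.00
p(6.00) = -547.00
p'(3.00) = -73.00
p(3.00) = -85.00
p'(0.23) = -2.70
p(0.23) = -1.41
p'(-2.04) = -13.73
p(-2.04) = 5.53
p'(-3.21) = -43.56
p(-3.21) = 37.45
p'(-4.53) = -96.95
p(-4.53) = 127.89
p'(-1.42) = -4.58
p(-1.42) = 0.10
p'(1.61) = -26.21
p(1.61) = -18.73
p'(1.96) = -35.81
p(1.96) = -29.54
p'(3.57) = -98.89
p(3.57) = -133.80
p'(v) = -6*v^2 - 6*v - 1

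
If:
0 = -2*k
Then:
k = 0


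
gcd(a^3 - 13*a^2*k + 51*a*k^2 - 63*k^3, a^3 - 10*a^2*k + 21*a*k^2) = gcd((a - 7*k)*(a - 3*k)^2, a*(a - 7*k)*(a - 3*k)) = a^2 - 10*a*k + 21*k^2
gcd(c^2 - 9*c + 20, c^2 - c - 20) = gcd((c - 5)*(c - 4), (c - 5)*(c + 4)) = c - 5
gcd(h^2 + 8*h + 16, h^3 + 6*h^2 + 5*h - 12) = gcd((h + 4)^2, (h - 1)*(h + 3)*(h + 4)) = h + 4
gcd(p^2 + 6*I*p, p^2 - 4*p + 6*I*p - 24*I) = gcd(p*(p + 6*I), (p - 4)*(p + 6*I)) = p + 6*I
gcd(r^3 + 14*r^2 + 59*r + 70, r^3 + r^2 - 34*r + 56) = r + 7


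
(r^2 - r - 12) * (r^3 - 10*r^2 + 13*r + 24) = r^5 - 11*r^4 + 11*r^3 + 131*r^2 - 180*r - 288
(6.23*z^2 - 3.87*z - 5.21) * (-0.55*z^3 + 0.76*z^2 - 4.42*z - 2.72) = -3.4265*z^5 + 6.8633*z^4 - 27.6123*z^3 - 3.7998*z^2 + 33.5546*z + 14.1712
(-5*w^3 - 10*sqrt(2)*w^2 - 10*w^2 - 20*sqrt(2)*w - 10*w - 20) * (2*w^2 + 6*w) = -10*w^5 - 50*w^4 - 20*sqrt(2)*w^4 - 100*sqrt(2)*w^3 - 80*w^3 - 120*sqrt(2)*w^2 - 100*w^2 - 120*w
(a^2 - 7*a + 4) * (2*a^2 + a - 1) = 2*a^4 - 13*a^3 + 11*a - 4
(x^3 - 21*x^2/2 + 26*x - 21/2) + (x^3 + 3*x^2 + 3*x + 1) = 2*x^3 - 15*x^2/2 + 29*x - 19/2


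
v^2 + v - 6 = (v - 2)*(v + 3)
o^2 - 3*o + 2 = (o - 2)*(o - 1)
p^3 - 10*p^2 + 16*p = p*(p - 8)*(p - 2)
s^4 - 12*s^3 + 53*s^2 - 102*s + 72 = (s - 4)*(s - 3)^2*(s - 2)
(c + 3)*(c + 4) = c^2 + 7*c + 12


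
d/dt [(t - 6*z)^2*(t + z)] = (t - 6*z)*(3*t - 4*z)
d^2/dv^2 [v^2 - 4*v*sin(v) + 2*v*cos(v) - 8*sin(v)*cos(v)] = 4*v*sin(v) - 2*v*cos(v) - 4*sin(v) + 16*sin(2*v) - 8*cos(v) + 2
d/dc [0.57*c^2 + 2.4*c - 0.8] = 1.14*c + 2.4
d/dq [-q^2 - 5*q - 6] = -2*q - 5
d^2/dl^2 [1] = 0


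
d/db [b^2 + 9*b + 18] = 2*b + 9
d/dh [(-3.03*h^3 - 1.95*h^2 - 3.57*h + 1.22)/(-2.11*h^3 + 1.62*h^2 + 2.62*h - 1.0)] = (-9.0231*h^4 - 30.9426*h^3 + 17.487*h^2 - 0.0527999999999995*h + 0.3736)/(4.4521*h^6 - 6.8364*h^5 - 8.432*h^4 + 12.7088*h^3 + 3.6244*h^2 - 5.24*h + 1.0)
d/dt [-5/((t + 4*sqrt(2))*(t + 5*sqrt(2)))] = 5*(2*t + 9*sqrt(2))/((t + 4*sqrt(2))^2*(t + 5*sqrt(2))^2)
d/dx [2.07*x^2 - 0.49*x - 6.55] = 4.14*x - 0.49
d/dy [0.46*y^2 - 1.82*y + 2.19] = 0.92*y - 1.82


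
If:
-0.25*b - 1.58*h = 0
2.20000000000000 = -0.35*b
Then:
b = -6.29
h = 0.99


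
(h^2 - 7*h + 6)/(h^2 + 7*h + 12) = (h^2 - 7*h + 6)/(h^2 + 7*h + 12)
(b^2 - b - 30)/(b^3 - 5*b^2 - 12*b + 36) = (b + 5)/(b^2 + b - 6)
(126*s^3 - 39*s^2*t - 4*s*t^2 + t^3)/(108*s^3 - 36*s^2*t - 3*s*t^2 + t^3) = (7*s - t)/(6*s - t)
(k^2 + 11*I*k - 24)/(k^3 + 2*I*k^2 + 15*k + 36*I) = (k + 8*I)/(k^2 - I*k + 12)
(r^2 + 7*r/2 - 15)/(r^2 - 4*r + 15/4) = 2*(r + 6)/(2*r - 3)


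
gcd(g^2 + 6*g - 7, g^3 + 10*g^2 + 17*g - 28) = g^2 + 6*g - 7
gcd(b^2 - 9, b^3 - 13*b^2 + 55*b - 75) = b - 3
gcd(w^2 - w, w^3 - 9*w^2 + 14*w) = w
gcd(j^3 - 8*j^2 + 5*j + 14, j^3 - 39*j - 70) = j - 7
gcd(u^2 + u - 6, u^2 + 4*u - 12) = u - 2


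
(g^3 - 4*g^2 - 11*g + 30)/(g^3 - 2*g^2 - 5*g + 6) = (g^3 - 4*g^2 - 11*g + 30)/(g^3 - 2*g^2 - 5*g + 6)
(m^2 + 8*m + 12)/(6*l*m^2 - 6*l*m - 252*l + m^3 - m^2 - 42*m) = (m + 2)/(6*l*m - 42*l + m^2 - 7*m)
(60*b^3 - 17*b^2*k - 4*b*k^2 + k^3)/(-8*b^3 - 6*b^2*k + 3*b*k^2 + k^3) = (-15*b^2 + 8*b*k - k^2)/(2*b^2 + b*k - k^2)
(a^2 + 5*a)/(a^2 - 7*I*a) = (a + 5)/(a - 7*I)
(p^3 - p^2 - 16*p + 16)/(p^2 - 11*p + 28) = (p^2 + 3*p - 4)/(p - 7)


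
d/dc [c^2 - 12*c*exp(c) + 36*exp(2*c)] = -12*c*exp(c) + 2*c + 72*exp(2*c) - 12*exp(c)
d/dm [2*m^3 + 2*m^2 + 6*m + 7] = 6*m^2 + 4*m + 6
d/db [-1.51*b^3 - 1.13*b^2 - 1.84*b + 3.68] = -4.53*b^2 - 2.26*b - 1.84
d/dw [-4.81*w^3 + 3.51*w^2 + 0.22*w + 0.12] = -14.43*w^2 + 7.02*w + 0.22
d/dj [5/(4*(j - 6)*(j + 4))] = 5*(1 - j)/(2*(j^4 - 4*j^3 - 44*j^2 + 96*j + 576))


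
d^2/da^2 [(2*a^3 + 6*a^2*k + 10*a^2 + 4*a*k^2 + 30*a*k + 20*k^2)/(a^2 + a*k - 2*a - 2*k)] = 56*(k + 1)/(a^3 - 6*a^2 + 12*a - 8)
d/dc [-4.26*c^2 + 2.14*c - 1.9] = 2.14 - 8.52*c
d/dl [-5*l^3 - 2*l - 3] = -15*l^2 - 2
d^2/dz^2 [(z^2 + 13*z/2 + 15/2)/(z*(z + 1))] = (11*z^3 + 45*z^2 + 45*z + 15)/(z^3*(z^3 + 3*z^2 + 3*z + 1))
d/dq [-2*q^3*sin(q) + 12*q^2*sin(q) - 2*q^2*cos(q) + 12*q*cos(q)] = -2*q^3*cos(q) - 4*q^2*sin(q) + 12*q^2*cos(q) + 12*q*sin(q) - 4*q*cos(q) + 12*cos(q)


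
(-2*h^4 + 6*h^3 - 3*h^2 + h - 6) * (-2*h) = 4*h^5 - 12*h^4 + 6*h^3 - 2*h^2 + 12*h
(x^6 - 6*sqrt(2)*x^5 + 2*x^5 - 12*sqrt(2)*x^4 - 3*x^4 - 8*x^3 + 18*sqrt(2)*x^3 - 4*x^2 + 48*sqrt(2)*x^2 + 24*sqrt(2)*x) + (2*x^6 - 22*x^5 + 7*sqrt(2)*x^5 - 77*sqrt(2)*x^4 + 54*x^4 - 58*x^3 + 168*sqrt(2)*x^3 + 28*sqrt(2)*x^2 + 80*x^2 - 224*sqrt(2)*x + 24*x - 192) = 3*x^6 - 20*x^5 + sqrt(2)*x^5 - 89*sqrt(2)*x^4 + 51*x^4 - 66*x^3 + 186*sqrt(2)*x^3 + 76*x^2 + 76*sqrt(2)*x^2 - 200*sqrt(2)*x + 24*x - 192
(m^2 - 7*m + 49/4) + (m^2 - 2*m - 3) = 2*m^2 - 9*m + 37/4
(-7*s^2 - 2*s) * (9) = -63*s^2 - 18*s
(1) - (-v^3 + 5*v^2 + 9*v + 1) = v^3 - 5*v^2 - 9*v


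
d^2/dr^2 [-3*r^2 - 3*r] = -6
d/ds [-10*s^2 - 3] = -20*s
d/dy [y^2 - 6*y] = 2*y - 6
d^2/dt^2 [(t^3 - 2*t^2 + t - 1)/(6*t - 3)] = 2*(4*t^3 - 6*t^2 + 3*t - 4)/(3*(8*t^3 - 12*t^2 + 6*t - 1))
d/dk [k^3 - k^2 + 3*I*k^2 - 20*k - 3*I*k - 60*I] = 3*k^2 + k*(-2 + 6*I) - 20 - 3*I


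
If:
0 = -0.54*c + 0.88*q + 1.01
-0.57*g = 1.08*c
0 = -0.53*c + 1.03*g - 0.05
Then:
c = -0.02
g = 0.04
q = -1.16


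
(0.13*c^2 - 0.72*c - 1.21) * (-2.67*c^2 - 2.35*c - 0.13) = -0.3471*c^4 + 1.6169*c^3 + 4.9058*c^2 + 2.9371*c + 0.1573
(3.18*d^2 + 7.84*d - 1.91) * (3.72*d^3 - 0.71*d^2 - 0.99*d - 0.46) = 11.8296*d^5 + 26.907*d^4 - 15.8198*d^3 - 7.8683*d^2 - 1.7155*d + 0.8786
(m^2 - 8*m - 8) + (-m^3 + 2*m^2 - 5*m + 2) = -m^3 + 3*m^2 - 13*m - 6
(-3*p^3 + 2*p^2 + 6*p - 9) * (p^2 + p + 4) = -3*p^5 - p^4 - 4*p^3 + 5*p^2 + 15*p - 36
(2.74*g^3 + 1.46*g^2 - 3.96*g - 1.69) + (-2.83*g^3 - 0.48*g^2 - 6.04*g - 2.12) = -0.0899999999999999*g^3 + 0.98*g^2 - 10.0*g - 3.81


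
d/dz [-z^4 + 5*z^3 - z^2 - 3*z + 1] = -4*z^3 + 15*z^2 - 2*z - 3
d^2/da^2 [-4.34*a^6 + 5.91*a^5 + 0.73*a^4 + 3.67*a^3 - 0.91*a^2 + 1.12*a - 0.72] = -130.2*a^4 + 118.2*a^3 + 8.76*a^2 + 22.02*a - 1.82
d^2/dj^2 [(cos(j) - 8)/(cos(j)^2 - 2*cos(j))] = (8*(cos(j) - 8)*(cos(j) - 1)^2*sin(j)^2 - (cos(j) - 2)^2*cos(j)^3 + (cos(j) - 2)*(16*cos(j) - 19*cos(2*j) + 2*cos(3*j) + 1)*cos(j))/((cos(j) - 2)^3*cos(j)^3)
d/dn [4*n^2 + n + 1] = 8*n + 1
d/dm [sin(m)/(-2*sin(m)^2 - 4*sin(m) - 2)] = (sin(m) - 1)*cos(m)/(2*(sin(m) + 1)^3)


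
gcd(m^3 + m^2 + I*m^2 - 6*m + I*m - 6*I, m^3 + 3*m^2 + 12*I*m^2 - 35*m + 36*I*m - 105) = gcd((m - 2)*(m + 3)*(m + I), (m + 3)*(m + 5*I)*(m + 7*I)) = m + 3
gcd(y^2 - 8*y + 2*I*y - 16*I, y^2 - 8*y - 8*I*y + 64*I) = y - 8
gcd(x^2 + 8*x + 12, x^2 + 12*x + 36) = x + 6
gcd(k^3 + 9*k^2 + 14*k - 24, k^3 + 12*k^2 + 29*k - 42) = k^2 + 5*k - 6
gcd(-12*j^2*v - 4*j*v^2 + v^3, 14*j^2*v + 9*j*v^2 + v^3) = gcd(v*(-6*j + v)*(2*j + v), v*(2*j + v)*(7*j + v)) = 2*j*v + v^2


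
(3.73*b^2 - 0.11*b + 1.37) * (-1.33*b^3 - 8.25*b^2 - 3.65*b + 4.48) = -4.9609*b^5 - 30.6262*b^4 - 14.5291*b^3 + 5.8094*b^2 - 5.4933*b + 6.1376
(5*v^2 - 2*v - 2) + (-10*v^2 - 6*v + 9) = -5*v^2 - 8*v + 7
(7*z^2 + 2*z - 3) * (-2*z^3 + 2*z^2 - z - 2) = -14*z^5 + 10*z^4 + 3*z^3 - 22*z^2 - z + 6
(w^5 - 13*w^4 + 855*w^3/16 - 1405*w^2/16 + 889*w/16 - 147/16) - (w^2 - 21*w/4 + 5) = w^5 - 13*w^4 + 855*w^3/16 - 1421*w^2/16 + 973*w/16 - 227/16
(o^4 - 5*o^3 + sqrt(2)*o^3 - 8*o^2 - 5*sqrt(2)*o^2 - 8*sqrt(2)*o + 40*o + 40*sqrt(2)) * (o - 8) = o^5 - 13*o^4 + sqrt(2)*o^4 - 13*sqrt(2)*o^3 + 32*o^3 + 32*sqrt(2)*o^2 + 104*o^2 - 320*o + 104*sqrt(2)*o - 320*sqrt(2)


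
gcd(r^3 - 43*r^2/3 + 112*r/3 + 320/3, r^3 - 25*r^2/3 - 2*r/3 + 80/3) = r^2 - 19*r/3 - 40/3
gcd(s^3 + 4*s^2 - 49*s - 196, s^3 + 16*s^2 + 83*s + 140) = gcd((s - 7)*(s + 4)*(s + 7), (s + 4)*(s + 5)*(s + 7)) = s^2 + 11*s + 28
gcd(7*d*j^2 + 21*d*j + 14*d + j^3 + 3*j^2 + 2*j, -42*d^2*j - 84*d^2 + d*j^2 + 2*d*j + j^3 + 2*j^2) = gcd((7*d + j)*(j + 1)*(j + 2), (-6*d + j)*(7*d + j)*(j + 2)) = 7*d*j + 14*d + j^2 + 2*j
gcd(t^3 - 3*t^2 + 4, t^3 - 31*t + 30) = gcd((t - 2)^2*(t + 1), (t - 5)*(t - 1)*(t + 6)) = 1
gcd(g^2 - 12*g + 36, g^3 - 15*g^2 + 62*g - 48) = g - 6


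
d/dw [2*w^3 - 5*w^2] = 2*w*(3*w - 5)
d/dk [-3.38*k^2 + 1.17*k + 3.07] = 1.17 - 6.76*k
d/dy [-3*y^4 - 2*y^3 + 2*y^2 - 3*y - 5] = -12*y^3 - 6*y^2 + 4*y - 3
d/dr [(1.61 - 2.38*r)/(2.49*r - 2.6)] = (5.425959*r - 5.66566)/(2.49*r - 2.6)^3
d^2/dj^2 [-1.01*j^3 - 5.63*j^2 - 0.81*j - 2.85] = -6.06*j - 11.26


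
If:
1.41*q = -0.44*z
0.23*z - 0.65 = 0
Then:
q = -0.88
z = 2.83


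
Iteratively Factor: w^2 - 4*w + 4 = (w - 2)*(w - 2)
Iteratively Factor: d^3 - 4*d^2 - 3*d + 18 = (d + 2)*(d^2 - 6*d + 9) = (d - 3)*(d + 2)*(d - 3)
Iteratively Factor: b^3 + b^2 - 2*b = (b + 2)*(b^2 - b) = b*(b + 2)*(b - 1)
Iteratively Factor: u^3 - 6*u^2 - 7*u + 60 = (u - 5)*(u^2 - u - 12) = (u - 5)*(u + 3)*(u - 4)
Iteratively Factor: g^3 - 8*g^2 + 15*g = (g - 3)*(g^2 - 5*g) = (g - 5)*(g - 3)*(g)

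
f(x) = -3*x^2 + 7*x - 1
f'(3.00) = -11.00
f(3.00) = -7.00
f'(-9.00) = 61.00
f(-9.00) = -307.00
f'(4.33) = -18.98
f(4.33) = -26.94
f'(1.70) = -3.20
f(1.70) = 2.23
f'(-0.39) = 9.34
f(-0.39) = -4.19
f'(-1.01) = 13.06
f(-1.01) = -11.13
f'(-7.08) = 49.48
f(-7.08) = -200.94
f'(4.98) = -22.88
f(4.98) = -40.54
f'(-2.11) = 19.66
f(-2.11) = -29.13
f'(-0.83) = 11.98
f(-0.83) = -8.88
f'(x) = 7 - 6*x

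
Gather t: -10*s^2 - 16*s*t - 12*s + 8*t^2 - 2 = -10*s^2 - 16*s*t - 12*s + 8*t^2 - 2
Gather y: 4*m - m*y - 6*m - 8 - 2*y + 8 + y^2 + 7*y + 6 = -2*m + y^2 + y*(5 - m) + 6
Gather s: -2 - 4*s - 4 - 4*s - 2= -8*s - 8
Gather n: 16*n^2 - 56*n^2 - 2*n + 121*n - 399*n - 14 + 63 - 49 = -40*n^2 - 280*n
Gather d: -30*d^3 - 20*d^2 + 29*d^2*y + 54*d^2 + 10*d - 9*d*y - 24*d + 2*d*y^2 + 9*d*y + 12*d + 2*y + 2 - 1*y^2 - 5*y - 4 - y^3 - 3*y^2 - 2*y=-30*d^3 + d^2*(29*y + 34) + d*(2*y^2 - 2) - y^3 - 4*y^2 - 5*y - 2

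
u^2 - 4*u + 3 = (u - 3)*(u - 1)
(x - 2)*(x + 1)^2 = x^3 - 3*x - 2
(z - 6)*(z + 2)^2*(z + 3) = z^4 + z^3 - 26*z^2 - 84*z - 72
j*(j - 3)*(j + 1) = j^3 - 2*j^2 - 3*j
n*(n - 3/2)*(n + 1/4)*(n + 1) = n^4 - n^3/4 - 13*n^2/8 - 3*n/8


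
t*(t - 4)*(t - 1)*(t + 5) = t^4 - 21*t^2 + 20*t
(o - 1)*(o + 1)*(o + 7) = o^3 + 7*o^2 - o - 7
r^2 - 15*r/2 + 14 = (r - 4)*(r - 7/2)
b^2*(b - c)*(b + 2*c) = b^4 + b^3*c - 2*b^2*c^2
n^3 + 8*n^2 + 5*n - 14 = (n - 1)*(n + 2)*(n + 7)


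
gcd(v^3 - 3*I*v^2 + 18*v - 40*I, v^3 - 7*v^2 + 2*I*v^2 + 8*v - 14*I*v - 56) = v^2 + 2*I*v + 8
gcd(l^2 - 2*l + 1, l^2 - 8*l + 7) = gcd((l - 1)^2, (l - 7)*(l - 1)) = l - 1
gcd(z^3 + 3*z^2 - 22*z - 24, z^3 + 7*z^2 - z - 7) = z + 1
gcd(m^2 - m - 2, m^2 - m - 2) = m^2 - m - 2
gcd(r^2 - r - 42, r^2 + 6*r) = r + 6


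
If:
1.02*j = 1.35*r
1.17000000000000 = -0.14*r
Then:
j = -11.06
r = -8.36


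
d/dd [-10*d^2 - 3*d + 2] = -20*d - 3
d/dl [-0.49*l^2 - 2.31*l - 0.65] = -0.98*l - 2.31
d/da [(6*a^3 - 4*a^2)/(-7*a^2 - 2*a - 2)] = 2*a*(-21*a^3 - 12*a^2 - 14*a + 8)/(49*a^4 + 28*a^3 + 32*a^2 + 8*a + 4)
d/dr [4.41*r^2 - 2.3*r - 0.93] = 8.82*r - 2.3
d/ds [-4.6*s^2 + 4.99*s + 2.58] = 4.99 - 9.2*s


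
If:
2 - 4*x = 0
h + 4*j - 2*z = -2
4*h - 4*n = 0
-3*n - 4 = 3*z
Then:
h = -z - 4/3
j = 3*z/4 - 1/6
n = -z - 4/3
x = 1/2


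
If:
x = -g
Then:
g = -x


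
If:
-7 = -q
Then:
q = 7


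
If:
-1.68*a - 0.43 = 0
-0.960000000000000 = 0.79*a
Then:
No Solution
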